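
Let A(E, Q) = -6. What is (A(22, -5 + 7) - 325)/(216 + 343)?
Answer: -331/559 ≈ -0.59213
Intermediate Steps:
(A(22, -5 + 7) - 325)/(216 + 343) = (-6 - 325)/(216 + 343) = -331/559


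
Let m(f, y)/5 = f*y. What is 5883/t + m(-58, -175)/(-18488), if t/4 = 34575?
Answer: -71978751/26634275 ≈ -2.7025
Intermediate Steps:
t = 138300 (t = 4*34575 = 138300)
m(f, y) = 5*f*y (m(f, y) = 5*(f*y) = 5*f*y)
5883/t + m(-58, -175)/(-18488) = 5883/138300 + (5*(-58)*(-175))/(-18488) = 5883*(1/138300) + 50750*(-1/18488) = 1961/46100 - 25375/9244 = -71978751/26634275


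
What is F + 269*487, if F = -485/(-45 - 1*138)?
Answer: 23974034/183 ≈ 1.3101e+5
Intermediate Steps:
F = 485/183 (F = -485/(-45 - 138) = -485/(-183) = -485*(-1/183) = 485/183 ≈ 2.6503)
F + 269*487 = 485/183 + 269*487 = 485/183 + 131003 = 23974034/183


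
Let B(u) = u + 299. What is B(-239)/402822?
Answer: 10/67137 ≈ 0.00014895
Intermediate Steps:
B(u) = 299 + u
B(-239)/402822 = (299 - 239)/402822 = 60*(1/402822) = 10/67137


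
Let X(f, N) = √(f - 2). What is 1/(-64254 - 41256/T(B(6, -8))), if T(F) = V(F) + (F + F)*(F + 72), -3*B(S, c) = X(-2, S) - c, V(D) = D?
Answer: -31912337021/2047160959981278 + 2078271*I/341193493330213 ≈ -1.5589e-5 + 6.0912e-9*I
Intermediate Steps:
X(f, N) = √(-2 + f)
B(S, c) = -2*I/3 + c/3 (B(S, c) = -(√(-2 - 2) - c)/3 = -(√(-4) - c)/3 = -(2*I - c)/3 = -(-c + 2*I)/3 = -2*I/3 + c/3)
T(F) = F + 2*F*(72 + F) (T(F) = F + (F + F)*(F + 72) = F + (2*F)*(72 + F) = F + 2*F*(72 + F))
1/(-64254 - 41256/T(B(6, -8))) = 1/(-64254 - 41256*1/((145 + 2*(-2*I/3 + (⅓)*(-8)))*(-2*I/3 + (⅓)*(-8)))) = 1/(-64254 - 41256*1/((145 + 2*(-2*I/3 - 8/3))*(-2*I/3 - 8/3))) = 1/(-64254 - 41256*9*(-8/3 + 2*I/3)/(68*(145 + 2*(-8/3 - 2*I/3)))) = 1/(-64254 - 41256*9*(-8/3 + 2*I/3)/(68*(145 + (-16/3 - 4*I/3)))) = 1/(-64254 - 41256*81*(-8/3 + 2*I/3)*(419/3 + 4*I/3)/11939236) = 1/(-64254 - 835434*(-8/3 + 2*I/3)*(419/3 + 4*I/3)/2984809)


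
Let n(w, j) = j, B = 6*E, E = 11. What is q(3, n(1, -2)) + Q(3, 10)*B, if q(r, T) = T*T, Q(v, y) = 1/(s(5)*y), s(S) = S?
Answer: 133/25 ≈ 5.3200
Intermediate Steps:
Q(v, y) = 1/(5*y)
B = 66 (B = 6*11 = 66)
q(r, T) = T**2
q(3, n(1, -2)) + Q(3, 10)*B = (-2)**2 + ((1/5)/10)*66 = 4 + ((1/5)*(1/10))*66 = 4 + (1/50)*66 = 4 + 33/25 = 133/25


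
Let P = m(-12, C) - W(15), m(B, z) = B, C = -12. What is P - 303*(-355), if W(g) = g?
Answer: 107538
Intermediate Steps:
P = -27 (P = -12 - 1*15 = -12 - 15 = -27)
P - 303*(-355) = -27 - 303*(-355) = -27 + 107565 = 107538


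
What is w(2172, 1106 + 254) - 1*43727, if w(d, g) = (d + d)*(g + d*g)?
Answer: 12837692593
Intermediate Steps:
w(d, g) = 2*d*(g + d*g) (w(d, g) = (2*d)*(g + d*g) = 2*d*(g + d*g))
w(2172, 1106 + 254) - 1*43727 = 2*2172*(1106 + 254)*(1 + 2172) - 1*43727 = 2*2172*1360*2173 - 43727 = 12837736320 - 43727 = 12837692593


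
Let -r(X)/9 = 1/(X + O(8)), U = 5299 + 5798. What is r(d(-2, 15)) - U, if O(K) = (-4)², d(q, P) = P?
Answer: -344016/31 ≈ -11097.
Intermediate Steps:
U = 11097
O(K) = 16
r(X) = -9/(16 + X) (r(X) = -9/(X + 16) = -9/(16 + X))
r(d(-2, 15)) - U = -9/(16 + 15) - 1*11097 = -9/31 - 11097 = -344016/31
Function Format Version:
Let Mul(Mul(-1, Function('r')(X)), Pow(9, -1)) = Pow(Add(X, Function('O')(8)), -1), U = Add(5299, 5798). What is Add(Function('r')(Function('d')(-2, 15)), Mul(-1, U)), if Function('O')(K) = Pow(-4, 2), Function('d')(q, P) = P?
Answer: Rational(-344016, 31) ≈ -11097.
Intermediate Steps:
U = 11097
Function('O')(K) = 16
Function('r')(X) = Mul(-9, Pow(Add(16, X), -1)) (Function('r')(X) = Mul(-9, Pow(Add(X, 16), -1)) = Mul(-9, Pow(Add(16, X), -1)))
Add(Function('r')(Function('d')(-2, 15)), Mul(-1, U)) = Add(Mul(-9, Pow(Add(16, 15), -1)), Mul(-1, 11097)) = Add(Mul(-9, Pow(31, -1)), -11097) = Add(Mul(-9, Rational(1, 31)), -11097) = Add(Rational(-9, 31), -11097) = Rational(-344016, 31)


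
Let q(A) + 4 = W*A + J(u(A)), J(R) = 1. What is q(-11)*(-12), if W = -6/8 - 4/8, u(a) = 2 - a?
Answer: -129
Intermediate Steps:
W = -5/4 (W = -6*⅛ - 4*⅛ = -¾ - ½ = -5/4 ≈ -1.2500)
q(A) = -3 - 5*A/4 (q(A) = -4 + (-5*A/4 + 1) = -4 + (1 - 5*A/4) = -3 - 5*A/4)
q(-11)*(-12) = (-3 - 5/4*(-11))*(-12) = (-3 + 55/4)*(-12) = (43/4)*(-12) = -129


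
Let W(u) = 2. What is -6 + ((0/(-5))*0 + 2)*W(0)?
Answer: -2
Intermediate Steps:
-6 + ((0/(-5))*0 + 2)*W(0) = -6 + ((0/(-5))*0 + 2)*2 = -6 + ((0*(-⅕))*0 + 2)*2 = -6 + (0*0 + 2)*2 = -6 + (0 + 2)*2 = -6 + 2*2 = -6 + 4 = -2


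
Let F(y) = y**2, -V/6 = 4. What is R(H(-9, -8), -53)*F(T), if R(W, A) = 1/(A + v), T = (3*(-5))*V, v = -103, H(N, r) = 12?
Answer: -10800/13 ≈ -830.77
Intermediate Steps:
V = -24 (V = -6*4 = -24)
T = 360 (T = (3*(-5))*(-24) = -15*(-24) = 360)
R(W, A) = 1/(-103 + A) (R(W, A) = 1/(A - 103) = 1/(-103 + A))
R(H(-9, -8), -53)*F(T) = 360**2/(-103 - 53) = 129600/(-156) = -1/156*129600 = -10800/13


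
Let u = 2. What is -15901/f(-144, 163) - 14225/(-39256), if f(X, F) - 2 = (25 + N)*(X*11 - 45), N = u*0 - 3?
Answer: 283494189/351694504 ≈ 0.80608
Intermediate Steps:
N = -3 (N = 2*0 - 3 = 0 - 3 = -3)
f(X, F) = -988 + 242*X (f(X, F) = 2 + (25 - 3)*(X*11 - 45) = 2 + 22*(11*X - 45) = 2 + 22*(-45 + 11*X) = 2 + (-990 + 242*X) = -988 + 242*X)
-15901/f(-144, 163) - 14225/(-39256) = -15901/(-988 + 242*(-144)) - 14225/(-39256) = -15901/(-988 - 34848) - 14225*(-1/39256) = -15901/(-35836) + 14225/39256 = -15901*(-1/35836) + 14225/39256 = 15901/35836 + 14225/39256 = 283494189/351694504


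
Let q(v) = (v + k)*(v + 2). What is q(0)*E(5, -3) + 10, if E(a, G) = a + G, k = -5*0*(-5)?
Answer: 10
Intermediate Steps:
k = 0 (k = 0*(-5) = 0)
q(v) = v*(2 + v) (q(v) = (v + 0)*(v + 2) = v*(2 + v))
E(a, G) = G + a
q(0)*E(5, -3) + 10 = (0*(2 + 0))*(-3 + 5) + 10 = (0*2)*2 + 10 = 0*2 + 10 = 0 + 10 = 10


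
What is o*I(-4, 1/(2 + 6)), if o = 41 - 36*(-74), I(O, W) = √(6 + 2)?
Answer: 5410*√2 ≈ 7650.9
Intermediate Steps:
I(O, W) = 2*√2 (I(O, W) = √8 = 2*√2)
o = 2705 (o = 41 + 2664 = 2705)
o*I(-4, 1/(2 + 6)) = 2705*(2*√2) = 5410*√2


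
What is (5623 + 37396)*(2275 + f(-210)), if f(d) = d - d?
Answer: 97868225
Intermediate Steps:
f(d) = 0
(5623 + 37396)*(2275 + f(-210)) = (5623 + 37396)*(2275 + 0) = 43019*2275 = 97868225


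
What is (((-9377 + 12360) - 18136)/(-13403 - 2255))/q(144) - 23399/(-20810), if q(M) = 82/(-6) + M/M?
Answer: 6488248403/6191016620 ≈ 1.0480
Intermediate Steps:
q(M) = -38/3 (q(M) = 82*(-1/6) + 1 = -41/3 + 1 = -38/3)
(((-9377 + 12360) - 18136)/(-13403 - 2255))/q(144) - 23399/(-20810) = (((-9377 + 12360) - 18136)/(-13403 - 2255))/(-38/3) - 23399/(-20810) = ((2983 - 18136)/(-15658))*(-3/38) - 23399*(-1/20810) = -15153*(-1/15658)*(-3/38) + 23399/20810 = (15153/15658)*(-3/38) + 23399/20810 = -45459/595004 + 23399/20810 = 6488248403/6191016620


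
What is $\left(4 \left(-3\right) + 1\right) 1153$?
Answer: $-12683$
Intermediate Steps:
$\left(4 \left(-3\right) + 1\right) 1153 = \left(-12 + 1\right) 1153 = \left(-11\right) 1153 = -12683$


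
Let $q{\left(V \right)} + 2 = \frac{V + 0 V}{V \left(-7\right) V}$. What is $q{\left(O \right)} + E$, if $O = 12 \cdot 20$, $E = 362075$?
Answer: $\frac{608282639}{1680} \approx 3.6207 \cdot 10^{5}$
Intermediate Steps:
$O = 240$
$q{\left(V \right)} = -2 - \frac{1}{7 V}$ ($q{\left(V \right)} = -2 + \frac{V + 0 V}{V \left(-7\right) V} = -2 + \frac{V + 0}{- 7 V V} = -2 + \frac{V}{\left(-7\right) V^{2}} = -2 + V \left(- \frac{1}{7 V^{2}}\right) = -2 - \frac{1}{7 V}$)
$q{\left(O \right)} + E = \left(-2 - \frac{1}{7 \cdot 240}\right) + 362075 = \left(-2 - \frac{1}{1680}\right) + 362075 = - \frac{3361}{1680} + 362075 = \frac{608282639}{1680}$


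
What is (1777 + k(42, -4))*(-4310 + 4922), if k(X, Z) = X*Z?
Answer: 984708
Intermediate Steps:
(1777 + k(42, -4))*(-4310 + 4922) = (1777 + 42*(-4))*(-4310 + 4922) = (1777 - 168)*612 = 1609*612 = 984708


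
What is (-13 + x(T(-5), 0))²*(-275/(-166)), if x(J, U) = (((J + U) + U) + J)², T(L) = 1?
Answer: 22275/166 ≈ 134.19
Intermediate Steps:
x(J, U) = (2*J + 2*U)² (x(J, U) = ((J + 2*U) + J)² = (2*J + 2*U)²)
(-13 + x(T(-5), 0))²*(-275/(-166)) = (-13 + 4*(1 + 0)²)²*(-275/(-166)) = (-13 + 4*1²)²*(-275*(-1/166)) = (-13 + 4*1)²*(275/166) = (-13 + 4)²*(275/166) = (-9)²*(275/166) = 81*(275/166) = 22275/166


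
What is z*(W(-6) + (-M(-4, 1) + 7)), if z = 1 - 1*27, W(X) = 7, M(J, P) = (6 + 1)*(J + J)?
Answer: -1820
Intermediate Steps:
M(J, P) = 14*J (M(J, P) = 7*(2*J) = 14*J)
z = -26 (z = 1 - 27 = -26)
z*(W(-6) + (-M(-4, 1) + 7)) = -26*(7 + (-14*(-4) + 7)) = -26*(7 + (-1*(-56) + 7)) = -26*(7 + (56 + 7)) = -26*(7 + 63) = -26*70 = -1820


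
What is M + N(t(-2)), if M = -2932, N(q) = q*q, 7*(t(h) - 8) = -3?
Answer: -140859/49 ≈ -2874.7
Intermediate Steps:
t(h) = 53/7 (t(h) = 8 + (⅐)*(-3) = 8 - 3/7 = 53/7)
N(q) = q²
M + N(t(-2)) = -2932 + (53/7)² = -2932 + 2809/49 = -140859/49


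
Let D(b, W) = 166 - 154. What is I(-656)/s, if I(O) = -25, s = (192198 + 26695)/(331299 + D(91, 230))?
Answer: -8282775/218893 ≈ -37.839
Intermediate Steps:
D(b, W) = 12
s = 218893/331311 (s = (192198 + 26695)/(331299 + 12) = 218893/331311 ≈ 0.66069)
I(-656)/s = -25/218893/331311 = -25*331311/218893 = -8282775/218893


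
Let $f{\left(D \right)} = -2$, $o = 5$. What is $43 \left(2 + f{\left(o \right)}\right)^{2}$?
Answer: $0$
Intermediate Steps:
$43 \left(2 + f{\left(o \right)}\right)^{2} = 43 \left(2 - 2\right)^{2} = 43 \cdot 0^{2} = 43 \cdot 0 = 0$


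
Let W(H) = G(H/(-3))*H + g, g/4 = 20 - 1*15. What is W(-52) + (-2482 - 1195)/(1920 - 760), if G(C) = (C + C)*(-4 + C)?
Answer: -250755493/10440 ≈ -24019.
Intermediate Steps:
g = 20 (g = 4*(20 - 1*15) = 4*(20 - 15) = 4*5 = 20)
G(C) = 2*C*(-4 + C) (G(C) = (2*C)*(-4 + C) = 2*C*(-4 + C))
W(H) = 20 - 2*H²*(-4 - H/3)/3 (W(H) = (2*(H/(-3))*(-4 + H/(-3)))*H + 20 = (2*(H*(-⅓))*(-4 + H*(-⅓)))*H + 20 = (2*(-H/3)*(-4 - H/3))*H + 20 = (-2*H*(-4 - H/3)/3)*H + 20 = -2*H²*(-4 - H/3)/3 + 20 = 20 - 2*H²*(-4 - H/3)/3)
W(-52) + (-2482 - 1195)/(1920 - 760) = (20 + (2/9)*(-52)²*(12 - 52)) + (-2482 - 1195)/(1920 - 760) = (20 + (2/9)*2704*(-40)) - 3677/1160 = (20 - 216320/9) - 3677*1/1160 = -216140/9 - 3677/1160 = -250755493/10440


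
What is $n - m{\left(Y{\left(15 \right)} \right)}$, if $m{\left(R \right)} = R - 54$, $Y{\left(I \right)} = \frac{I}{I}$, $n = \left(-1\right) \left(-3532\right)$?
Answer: $3585$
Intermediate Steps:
$n = 3532$
$Y{\left(I \right)} = 1$
$m{\left(R \right)} = -54 + R$
$n - m{\left(Y{\left(15 \right)} \right)} = 3532 - \left(-54 + 1\right) = 3532 - -53 = 3532 + 53 = 3585$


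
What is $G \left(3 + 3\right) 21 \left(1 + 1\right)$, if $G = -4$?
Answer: $-1008$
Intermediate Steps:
$G \left(3 + 3\right) 21 \left(1 + 1\right) = - 4 \left(3 + 3\right) 21 \left(1 + 1\right) = \left(-4\right) 6 \cdot 21 \cdot 2 = \left(-24\right) 21 \cdot 2 = \left(-504\right) 2 = -1008$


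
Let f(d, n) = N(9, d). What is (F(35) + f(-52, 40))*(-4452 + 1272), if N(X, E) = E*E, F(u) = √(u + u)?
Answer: -8598720 - 3180*√70 ≈ -8.6253e+6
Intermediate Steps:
F(u) = √2*√u (F(u) = √(2*u) = √2*√u)
N(X, E) = E²
f(d, n) = d²
(F(35) + f(-52, 40))*(-4452 + 1272) = (√2*√35 + (-52)²)*(-4452 + 1272) = (√70 + 2704)*(-3180) = (2704 + √70)*(-3180) = -8598720 - 3180*√70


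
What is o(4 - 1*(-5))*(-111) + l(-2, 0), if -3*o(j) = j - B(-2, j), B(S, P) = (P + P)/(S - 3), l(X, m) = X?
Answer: 2321/5 ≈ 464.20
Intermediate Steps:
B(S, P) = 2*P/(-3 + S) (B(S, P) = (2*P)/(-3 + S) = 2*P/(-3 + S))
o(j) = -7*j/15 (o(j) = -(j - 2*j/(-3 - 2))/3 = -(j - 2*j/(-5))/3 = -(j - 2*j*(-1)/5)/3 = -(j - (-2)*j/5)/3 = -(j + 2*j/5)/3 = -7*j/15)
o(4 - 1*(-5))*(-111) + l(-2, 0) = -7*(4 - 1*(-5))/15*(-111) - 2 = -7*(4 + 5)/15*(-111) - 2 = -7/15*9*(-111) - 2 = -21/5*(-111) - 2 = 2331/5 - 2 = 2321/5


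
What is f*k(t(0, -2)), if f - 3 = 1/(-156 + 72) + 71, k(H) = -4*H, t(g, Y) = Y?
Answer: 12430/21 ≈ 591.90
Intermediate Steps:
f = 6215/84 (f = 3 + (1/(-156 + 72) + 71) = 3 + (1/(-84) + 71) = 3 + (-1/84 + 71) = 3 + 5963/84 = 6215/84 ≈ 73.988)
f*k(t(0, -2)) = 6215*(-4*(-2))/84 = (6215/84)*8 = 12430/21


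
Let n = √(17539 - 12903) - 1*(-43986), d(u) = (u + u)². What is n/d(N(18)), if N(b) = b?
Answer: 7331/216 + √1159/648 ≈ 33.992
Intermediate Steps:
d(u) = 4*u² (d(u) = (2*u)² = 4*u²)
n = 43986 + 2*√1159 (n = √4636 + 43986 = 2*√1159 + 43986 = 43986 + 2*√1159 ≈ 44054.)
n/d(N(18)) = (43986 + 2*√1159)/((4*18²)) = (43986 + 2*√1159)/((4*324)) = (43986 + 2*√1159)/1296 = (43986 + 2*√1159)*(1/1296) = 7331/216 + √1159/648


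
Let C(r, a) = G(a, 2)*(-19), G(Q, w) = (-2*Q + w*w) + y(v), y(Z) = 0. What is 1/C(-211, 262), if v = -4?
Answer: 1/9880 ≈ 0.00010121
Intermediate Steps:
G(Q, w) = w² - 2*Q (G(Q, w) = (-2*Q + w*w) + 0 = (-2*Q + w²) + 0 = (w² - 2*Q) + 0 = w² - 2*Q)
C(r, a) = -76 + 38*a (C(r, a) = (2² - 2*a)*(-19) = (4 - 2*a)*(-19) = -76 + 38*a)
1/C(-211, 262) = 1/(-76 + 38*262) = 1/(-76 + 9956) = 1/9880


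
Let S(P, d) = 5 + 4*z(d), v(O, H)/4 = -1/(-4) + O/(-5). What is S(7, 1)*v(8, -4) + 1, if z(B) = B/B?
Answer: -238/5 ≈ -47.600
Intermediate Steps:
z(B) = 1
v(O, H) = 1 - 4*O/5 (v(O, H) = 4*(-1/(-4) + O/(-5)) = 4*(-1*(-¼) + O*(-⅕)) = 4*(¼ - O/5) = 1 - 4*O/5)
S(P, d) = 9 (S(P, d) = 5 + 4*1 = 5 + 4 = 9)
S(7, 1)*v(8, -4) + 1 = 9*(1 - ⅘*8) + 1 = 9*(1 - 32/5) + 1 = 9*(-27/5) + 1 = -243/5 + 1 = -238/5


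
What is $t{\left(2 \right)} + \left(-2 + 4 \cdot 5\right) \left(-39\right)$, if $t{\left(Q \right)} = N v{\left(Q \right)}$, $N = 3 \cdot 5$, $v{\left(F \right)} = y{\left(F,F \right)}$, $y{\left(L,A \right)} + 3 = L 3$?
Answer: $-657$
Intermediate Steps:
$y{\left(L,A \right)} = -3 + 3 L$ ($y{\left(L,A \right)} = -3 + L 3 = -3 + 3 L$)
$v{\left(F \right)} = -3 + 3 F$
$N = 15$
$t{\left(Q \right)} = -45 + 45 Q$ ($t{\left(Q \right)} = 15 \left(-3 + 3 Q\right) = -45 + 45 Q$)
$t{\left(2 \right)} + \left(-2 + 4 \cdot 5\right) \left(-39\right) = \left(-45 + 45 \cdot 2\right) + \left(-2 + 4 \cdot 5\right) \left(-39\right) = \left(-45 + 90\right) + \left(-2 + 20\right) \left(-39\right) = 45 + 18 \left(-39\right) = 45 - 702 = -657$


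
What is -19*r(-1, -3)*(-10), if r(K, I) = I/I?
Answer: 190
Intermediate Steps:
r(K, I) = 1
-19*r(-1, -3)*(-10) = -19*1*(-10) = -19*(-10) = 190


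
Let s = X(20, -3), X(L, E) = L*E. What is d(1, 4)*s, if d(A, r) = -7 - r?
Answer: 660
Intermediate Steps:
X(L, E) = E*L
s = -60 (s = -3*20 = -60)
d(1, 4)*s = (-7 - 1*4)*(-60) = (-7 - 4)*(-60) = -11*(-60) = 660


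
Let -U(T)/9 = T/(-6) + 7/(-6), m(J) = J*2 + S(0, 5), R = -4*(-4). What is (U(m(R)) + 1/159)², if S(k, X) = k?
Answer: 346146025/101124 ≈ 3423.0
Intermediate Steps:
R = 16
m(J) = 2*J (m(J) = J*2 + 0 = 2*J + 0 = 2*J)
U(T) = 21/2 + 3*T/2 (U(T) = -9*(T/(-6) + 7/(-6)) = -9*(T*(-⅙) + 7*(-⅙)) = -9*(-T/6 - 7/6) = -9*(-7/6 - T/6) = 21/2 + 3*T/2)
(U(m(R)) + 1/159)² = ((21/2 + 3*(2*16)/2) + 1/159)² = ((21/2 + (3/2)*32) + 1/159)² = ((21/2 + 48) + 1/159)² = (117/2 + 1/159)² = (18605/318)² = 346146025/101124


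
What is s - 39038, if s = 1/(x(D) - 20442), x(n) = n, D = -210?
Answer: -806212777/20652 ≈ -39038.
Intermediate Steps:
s = -1/20652 (s = 1/(-210 - 20442) = 1/(-20652) = -1/20652 ≈ -4.8421e-5)
s - 39038 = -1/20652 - 39038 = -806212777/20652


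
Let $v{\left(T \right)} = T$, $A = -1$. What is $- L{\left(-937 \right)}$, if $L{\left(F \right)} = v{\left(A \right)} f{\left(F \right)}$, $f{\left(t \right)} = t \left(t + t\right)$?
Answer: $1755938$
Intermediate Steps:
$f{\left(t \right)} = 2 t^{2}$ ($f{\left(t \right)} = t 2 t = 2 t^{2}$)
$L{\left(F \right)} = - 2 F^{2}$
$- L{\left(-937 \right)} = - \left(-2\right) \left(-937\right)^{2} = - \left(-2\right) 877969 = \left(-1\right) \left(-1755938\right) = 1755938$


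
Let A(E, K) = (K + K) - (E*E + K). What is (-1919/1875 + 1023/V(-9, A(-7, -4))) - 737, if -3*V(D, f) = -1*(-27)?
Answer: -1596919/1875 ≈ -851.69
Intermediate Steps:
A(E, K) = K - E² (A(E, K) = 2*K - (E² + K) = 2*K - (K + E²) = 2*K + (-K - E²) = K - E²)
V(D, f) = -9 (V(D, f) = -(-1)*(-27)/3 = -⅓*27 = -9)
(-1919/1875 + 1023/V(-9, A(-7, -4))) - 737 = (-1919/1875 + 1023/(-9)) - 737 = (-1919*1/1875 + 1023*(-⅑)) - 737 = (-1919/1875 - 341/3) - 737 = -215044/1875 - 737 = -1596919/1875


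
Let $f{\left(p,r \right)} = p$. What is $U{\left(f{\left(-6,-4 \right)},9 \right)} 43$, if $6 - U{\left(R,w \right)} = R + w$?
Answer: $129$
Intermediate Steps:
$U{\left(R,w \right)} = 6 - R - w$ ($U{\left(R,w \right)} = 6 - \left(R + w\right) = 6 - R - w$)
$U{\left(f{\left(-6,-4 \right)},9 \right)} 43 = \left(6 - -6 - 9\right) 43 = \left(6 + 6 - 9\right) 43 = 3 \cdot 43 = 129$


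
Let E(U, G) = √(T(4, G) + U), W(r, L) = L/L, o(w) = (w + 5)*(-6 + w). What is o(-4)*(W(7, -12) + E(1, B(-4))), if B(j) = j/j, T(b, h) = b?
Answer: -10 - 10*√5 ≈ -32.361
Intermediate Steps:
B(j) = 1
o(w) = (-6 + w)*(5 + w) (o(w) = (5 + w)*(-6 + w) = (-6 + w)*(5 + w))
W(r, L) = 1
E(U, G) = √(4 + U)
o(-4)*(W(7, -12) + E(1, B(-4))) = (-30 + (-4)² - 1*(-4))*(1 + √(4 + 1)) = (-30 + 16 + 4)*(1 + √5) = -10*(1 + √5) = -10 - 10*√5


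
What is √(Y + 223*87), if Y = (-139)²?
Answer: √38722 ≈ 196.78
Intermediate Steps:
Y = 19321
√(Y + 223*87) = √(19321 + 223*87) = √(19321 + 19401) = √38722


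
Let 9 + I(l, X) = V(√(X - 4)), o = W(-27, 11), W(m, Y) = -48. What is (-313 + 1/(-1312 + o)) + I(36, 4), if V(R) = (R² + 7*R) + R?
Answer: -437921/1360 ≈ -322.00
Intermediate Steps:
o = -48
V(R) = R² + 8*R
I(l, X) = -9 + √(-4 + X)*(8 + √(-4 + X)) (I(l, X) = -9 + √(X - 4)*(8 + √(X - 4)) = -9 + √(-4 + X)*(8 + √(-4 + X)))
(-313 + 1/(-1312 + o)) + I(36, 4) = (-313 + 1/(-1312 - 48)) + (-13 + 4 + 8*√(-4 + 4)) = (-313 + 1/(-1360)) + (-13 + 4 + 8*√0) = (-313 - 1/1360) + (-13 + 4 + 8*0) = -425681/1360 + (-13 + 4 + 0) = -425681/1360 - 9 = -437921/1360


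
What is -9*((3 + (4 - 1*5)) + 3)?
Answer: -45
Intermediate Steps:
-9*((3 + (4 - 1*5)) + 3) = -9*((3 + (4 - 5)) + 3) = -9*((3 - 1) + 3) = -9*(2 + 3) = -9*5 = -45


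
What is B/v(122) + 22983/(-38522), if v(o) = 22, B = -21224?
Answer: -37186207/38522 ≈ -965.32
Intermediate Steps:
B/v(122) + 22983/(-38522) = -21224/22 + 22983/(-38522) = -21224*1/22 + 22983*(-1/38522) = -10612/11 - 22983/38522 = -37186207/38522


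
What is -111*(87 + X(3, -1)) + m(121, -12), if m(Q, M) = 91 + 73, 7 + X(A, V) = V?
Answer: -8605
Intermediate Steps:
X(A, V) = -7 + V
m(Q, M) = 164
-111*(87 + X(3, -1)) + m(121, -12) = -111*(87 + (-7 - 1)) + 164 = -111*(87 - 8) + 164 = -111*79 + 164 = -8769 + 164 = -8605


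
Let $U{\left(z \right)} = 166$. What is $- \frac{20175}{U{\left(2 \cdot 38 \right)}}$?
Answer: $- \frac{20175}{166} \approx -121.54$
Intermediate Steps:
$- \frac{20175}{U{\left(2 \cdot 38 \right)}} = - \frac{20175}{166}$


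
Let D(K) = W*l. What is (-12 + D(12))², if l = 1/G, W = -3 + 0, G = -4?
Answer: 2025/16 ≈ 126.56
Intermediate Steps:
W = -3
l = -¼ (l = 1/(-4) = 1*(-¼) = -¼ ≈ -0.25000)
D(K) = ¾ (D(K) = -3*(-¼) = ¾)
(-12 + D(12))² = (-12 + ¾)² = (-45/4)² = 2025/16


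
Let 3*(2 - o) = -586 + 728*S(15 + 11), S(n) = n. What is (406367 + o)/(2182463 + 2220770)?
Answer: 400255/4403233 ≈ 0.090900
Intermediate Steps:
o = -6112 (o = 2 - (-586 + 728*(15 + 11))/3 = 2 - (-586 + 728*26)/3 = 2 - (-586 + 18928)/3 = 2 - 1/3*18342 = 2 - 6114 = -6112)
(406367 + o)/(2182463 + 2220770) = (406367 - 6112)/(2182463 + 2220770) = 400255/4403233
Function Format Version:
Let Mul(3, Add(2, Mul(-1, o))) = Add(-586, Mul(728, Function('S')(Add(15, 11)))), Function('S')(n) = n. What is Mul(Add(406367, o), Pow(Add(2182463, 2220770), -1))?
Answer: Rational(400255, 4403233) ≈ 0.090900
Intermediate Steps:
o = -6112 (o = Add(2, Mul(Rational(-1, 3), Add(-586, Mul(728, Add(15, 11))))) = Add(2, Mul(Rational(-1, 3), Add(-586, Mul(728, 26)))) = Add(2, Mul(Rational(-1, 3), Add(-586, 18928))) = Add(2, Mul(Rational(-1, 3), 18342)) = Add(2, -6114) = -6112)
Mul(Add(406367, o), Pow(Add(2182463, 2220770), -1)) = Mul(Add(406367, -6112), Pow(Add(2182463, 2220770), -1)) = Mul(400255, Pow(4403233, -1)) = Mul(400255, Rational(1, 4403233)) = Rational(400255, 4403233)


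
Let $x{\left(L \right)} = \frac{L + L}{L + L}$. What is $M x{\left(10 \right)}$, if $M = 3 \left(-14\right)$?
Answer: $-42$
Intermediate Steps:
$x{\left(L \right)} = 1$ ($x{\left(L \right)} = \frac{2 L}{2 L} = 2 L \frac{1}{2 L} = 1$)
$M = -42$
$M x{\left(10 \right)} = \left(-42\right) 1 = -42$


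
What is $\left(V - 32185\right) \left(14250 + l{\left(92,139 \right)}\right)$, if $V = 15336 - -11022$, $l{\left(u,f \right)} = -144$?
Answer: $-82195662$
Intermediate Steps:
$V = 26358$ ($V = 15336 + 11022 = 26358$)
$\left(V - 32185\right) \left(14250 + l{\left(92,139 \right)}\right) = \left(26358 - 32185\right) \left(14250 - 144\right) = \left(-5827\right) 14106 = -82195662$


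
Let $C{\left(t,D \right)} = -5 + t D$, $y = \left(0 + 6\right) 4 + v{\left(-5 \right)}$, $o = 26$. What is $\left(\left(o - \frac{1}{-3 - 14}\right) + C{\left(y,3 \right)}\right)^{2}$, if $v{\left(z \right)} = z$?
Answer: $\frac{1760929}{289} \approx 6093.2$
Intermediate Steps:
$y = 19$ ($y = \left(0 + 6\right) 4 - 5 = 6 \cdot 4 - 5 = 24 - 5 = 19$)
$C{\left(t,D \right)} = -5 + D t$
$\left(\left(o - \frac{1}{-3 - 14}\right) + C{\left(y,3 \right)}\right)^{2} = \left(\left(26 - \frac{1}{-3 - 14}\right) + \left(-5 + 3 \cdot 19\right)\right)^{2} = \left(\left(26 - \frac{1}{-17}\right) + \left(-5 + 57\right)\right)^{2} = \left(\left(26 - - \frac{1}{17}\right) + 52\right)^{2} = \left(\left(26 + \frac{1}{17}\right) + 52\right)^{2} = \left(\frac{443}{17} + 52\right)^{2} = \left(\frac{1327}{17}\right)^{2} = \frac{1760929}{289}$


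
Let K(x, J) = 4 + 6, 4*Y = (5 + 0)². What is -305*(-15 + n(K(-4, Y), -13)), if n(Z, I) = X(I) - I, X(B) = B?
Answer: 4575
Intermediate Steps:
Y = 25/4 (Y = (5 + 0)²/4 = (¼)*5² = (¼)*25 = 25/4 ≈ 6.2500)
K(x, J) = 10
n(Z, I) = 0 (n(Z, I) = I - I = 0)
-305*(-15 + n(K(-4, Y), -13)) = -305*(-15 + 0) = -305*(-15) = 4575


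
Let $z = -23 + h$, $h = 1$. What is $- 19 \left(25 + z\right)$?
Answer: $-57$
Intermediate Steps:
$z = -22$ ($z = -23 + 1 = -22$)
$- 19 \left(25 + z\right) = - 19 \left(25 - 22\right) = \left(-19\right) 3 = -57$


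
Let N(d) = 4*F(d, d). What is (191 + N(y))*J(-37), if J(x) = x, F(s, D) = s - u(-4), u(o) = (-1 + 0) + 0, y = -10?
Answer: -5735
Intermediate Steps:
u(o) = -1 (u(o) = -1 + 0 = -1)
F(s, D) = 1 + s (F(s, D) = s - 1*(-1) = s + 1 = 1 + s)
N(d) = 4 + 4*d (N(d) = 4*(1 + d) = 4 + 4*d)
(191 + N(y))*J(-37) = (191 + (4 + 4*(-10)))*(-37) = (191 + (4 - 40))*(-37) = (191 - 36)*(-37) = 155*(-37) = -5735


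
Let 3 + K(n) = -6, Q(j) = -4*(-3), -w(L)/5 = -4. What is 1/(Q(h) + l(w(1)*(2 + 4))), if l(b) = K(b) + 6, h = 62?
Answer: 1/9 ≈ 0.11111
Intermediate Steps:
w(L) = 20 (w(L) = -5*(-4) = 20)
Q(j) = 12
K(n) = -9 (K(n) = -3 - 6 = -9)
l(b) = -3 (l(b) = -9 + 6 = -3)
1/(Q(h) + l(w(1)*(2 + 4))) = 1/(12 - 3) = 1/9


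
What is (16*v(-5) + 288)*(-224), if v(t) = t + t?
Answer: -28672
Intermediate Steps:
v(t) = 2*t
(16*v(-5) + 288)*(-224) = (16*(2*(-5)) + 288)*(-224) = (16*(-10) + 288)*(-224) = (-160 + 288)*(-224) = 128*(-224) = -28672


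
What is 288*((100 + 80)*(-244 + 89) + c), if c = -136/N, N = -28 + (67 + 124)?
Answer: -1309776768/163 ≈ -8.0354e+6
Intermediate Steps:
N = 163 (N = -28 + 191 = 163)
c = -136/163 ≈ -0.83436
288*((100 + 80)*(-244 + 89) + c) = 288*((100 + 80)*(-244 + 89) - 136/163) = 288*(180*(-155) - 136/163) = 288*(-27900 - 136/163) = 288*(-4547836/163) = -1309776768/163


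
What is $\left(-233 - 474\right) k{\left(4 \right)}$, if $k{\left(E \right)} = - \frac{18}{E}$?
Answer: $\frac{6363}{2} \approx 3181.5$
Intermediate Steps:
$\left(-233 - 474\right) k{\left(4 \right)} = \left(-233 - 474\right) \left(- \frac{18}{4}\right) = - 707 \left(\left(-18\right) \frac{1}{4}\right) = \left(-707\right) \left(- \frac{9}{2}\right) = \frac{6363}{2}$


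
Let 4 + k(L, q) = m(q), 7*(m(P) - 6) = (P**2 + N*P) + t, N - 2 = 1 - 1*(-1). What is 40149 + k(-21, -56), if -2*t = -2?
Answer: 283970/7 ≈ 40567.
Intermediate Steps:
t = 1 (t = -1/2*(-2) = 1)
N = 4 (N = 2 + (1 - 1*(-1)) = 2 + (1 + 1) = 2 + 2 = 4)
m(P) = 43/7 + P**2/7 + 4*P/7 (m(P) = 6 + ((P**2 + 4*P) + 1)/7 = 6 + (1 + P**2 + 4*P)/7 = 6 + (1/7 + P**2/7 + 4*P/7) = 43/7 + P**2/7 + 4*P/7)
k(L, q) = 15/7 + q**2/7 + 4*q/7 (k(L, q) = -4 + (43/7 + q**2/7 + 4*q/7) = 15/7 + q**2/7 + 4*q/7)
40149 + k(-21, -56) = 40149 + (15/7 + (1/7)*(-56)**2 + (4/7)*(-56)) = 40149 + (15/7 + (1/7)*3136 - 32) = 40149 + (15/7 + 448 - 32) = 40149 + 2927/7 = 283970/7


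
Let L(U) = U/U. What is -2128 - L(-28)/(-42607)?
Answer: -90667695/42607 ≈ -2128.0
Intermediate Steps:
L(U) = 1
-2128 - L(-28)/(-42607) = -2128 - 1/(-42607) = -2128 - (-1)/42607 = -2128 - 1*(-1/42607) = -2128 + 1/42607 = -90667695/42607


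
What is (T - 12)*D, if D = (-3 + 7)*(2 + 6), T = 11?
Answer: -32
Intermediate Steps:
D = 32 (D = 4*8 = 32)
(T - 12)*D = (11 - 12)*32 = -1*32 = -32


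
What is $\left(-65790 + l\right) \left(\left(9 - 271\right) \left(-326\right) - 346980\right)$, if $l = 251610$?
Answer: $-48604565760$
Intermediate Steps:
$\left(-65790 + l\right) \left(\left(9 - 271\right) \left(-326\right) - 346980\right) = \left(-65790 + 251610\right) \left(\left(9 - 271\right) \left(-326\right) - 346980\right) = 185820 \left(\left(-262\right) \left(-326\right) - 346980\right) = 185820 \left(85412 - 346980\right) = 185820 \left(-261568\right) = -48604565760$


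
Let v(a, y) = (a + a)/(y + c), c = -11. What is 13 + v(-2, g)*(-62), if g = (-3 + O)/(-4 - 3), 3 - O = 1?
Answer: -187/19 ≈ -9.8421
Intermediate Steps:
O = 2 (O = 3 - 1*1 = 3 - 1 = 2)
g = 1/7 (g = (-3 + 2)/(-4 - 3) = -1/(-7) = -1*(-1/7) = 1/7 ≈ 0.14286)
v(a, y) = 2*a/(-11 + y) (v(a, y) = (a + a)/(y - 11) = (2*a)/(-11 + y) = 2*a/(-11 + y))
13 + v(-2, g)*(-62) = 13 + (2*(-2)/(-11 + 1/7))*(-62) = 13 + (2*(-2)/(-76/7))*(-62) = 13 + (2*(-2)*(-7/76))*(-62) = 13 + (7/19)*(-62) = 13 - 434/19 = -187/19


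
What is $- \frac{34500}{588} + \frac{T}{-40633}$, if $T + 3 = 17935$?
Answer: $- \frac{117698543}{1991017} \approx -59.115$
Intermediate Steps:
$T = 17932$ ($T = -3 + 17935 = 17932$)
$- \frac{34500}{588} + \frac{T}{-40633} = - \frac{34500}{588} + \frac{17932}{-40633} = \left(-34500\right) \frac{1}{588} + 17932 \left(- \frac{1}{40633}\right) = - \frac{2875}{49} - \frac{17932}{40633} = - \frac{117698543}{1991017}$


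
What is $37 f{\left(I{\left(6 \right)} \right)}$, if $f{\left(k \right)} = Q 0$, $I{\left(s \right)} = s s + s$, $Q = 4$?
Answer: $0$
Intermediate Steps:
$I{\left(s \right)} = s + s^{2}$ ($I{\left(s \right)} = s^{2} + s = s + s^{2}$)
$f{\left(k \right)} = 0$ ($f{\left(k \right)} = 4 \cdot 0 = 0$)
$37 f{\left(I{\left(6 \right)} \right)} = 37 \cdot 0 = 0$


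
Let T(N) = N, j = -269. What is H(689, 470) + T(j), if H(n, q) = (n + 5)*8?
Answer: 5283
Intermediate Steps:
H(n, q) = 40 + 8*n (H(n, q) = (5 + n)*8 = 40 + 8*n)
H(689, 470) + T(j) = (40 + 8*689) - 269 = (40 + 5512) - 269 = 5552 - 269 = 5283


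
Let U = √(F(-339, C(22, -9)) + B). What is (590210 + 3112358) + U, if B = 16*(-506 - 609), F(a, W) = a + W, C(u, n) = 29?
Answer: 3702568 + 55*I*√6 ≈ 3.7026e+6 + 134.72*I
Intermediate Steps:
F(a, W) = W + a
B = -17840 (B = 16*(-1115) = -17840)
U = 55*I*√6 (U = √((29 - 339) - 17840) = √(-310 - 17840) = √(-18150) = 55*I*√6 ≈ 134.72*I)
(590210 + 3112358) + U = (590210 + 3112358) + 55*I*√6 = 3702568 + 55*I*√6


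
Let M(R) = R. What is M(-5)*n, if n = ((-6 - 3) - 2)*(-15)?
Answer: -825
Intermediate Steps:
n = 165 (n = (-9 - 2)*(-15) = -11*(-15) = 165)
M(-5)*n = -5*165 = -825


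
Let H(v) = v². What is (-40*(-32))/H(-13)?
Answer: 1280/169 ≈ 7.5740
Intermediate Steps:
(-40*(-32))/H(-13) = (-40*(-32))/((-13)²) = 1280/169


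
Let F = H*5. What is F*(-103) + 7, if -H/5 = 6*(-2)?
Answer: -30893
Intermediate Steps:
H = 60 (H = -30*(-2) = -5*(-12) = 60)
F = 300 (F = 60*5 = 300)
F*(-103) + 7 = 300*(-103) + 7 = -30900 + 7 = -30893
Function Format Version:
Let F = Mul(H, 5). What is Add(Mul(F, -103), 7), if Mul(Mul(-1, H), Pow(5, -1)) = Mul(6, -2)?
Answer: -30893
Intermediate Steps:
H = 60 (H = Mul(-5, Mul(6, -2)) = Mul(-5, -12) = 60)
F = 300 (F = Mul(60, 5) = 300)
Add(Mul(F, -103), 7) = Add(Mul(300, -103), 7) = Add(-30900, 7) = -30893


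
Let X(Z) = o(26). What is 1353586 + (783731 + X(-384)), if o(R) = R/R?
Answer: 2137318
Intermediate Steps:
o(R) = 1
X(Z) = 1
1353586 + (783731 + X(-384)) = 1353586 + (783731 + 1) = 1353586 + 783732 = 2137318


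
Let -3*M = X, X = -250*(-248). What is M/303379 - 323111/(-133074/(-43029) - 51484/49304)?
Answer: -17330041720886961442/109868084439945 ≈ -1.5774e+5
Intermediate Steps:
X = 62000
M = -62000/3 (M = -⅓*62000 = -62000/3 ≈ -20667.)
M/303379 - 323111/(-133074/(-43029) - 51484/49304) = -62000/3/303379 - 323111/(-133074/(-43029) - 51484/49304) = -62000/3*1/303379 - 323111/(-133074*(-1/43029) - 51484*1/49304) = -62000/910137 - 323111/(14786/4781 - 12871/12326) = -62000/910137 - 323111/120715985/58930606 = -62000/910137 - 323111*58930606/120715985 = -62000/910137 - 19041127035266/120715985 = -17330041720886961442/109868084439945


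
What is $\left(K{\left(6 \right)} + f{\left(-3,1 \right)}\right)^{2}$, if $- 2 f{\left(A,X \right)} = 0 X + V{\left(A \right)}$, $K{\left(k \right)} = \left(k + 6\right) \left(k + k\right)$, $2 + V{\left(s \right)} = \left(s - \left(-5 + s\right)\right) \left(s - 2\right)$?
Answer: $\frac{99225}{4} \approx 24806.0$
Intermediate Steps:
$V{\left(s \right)} = -12 + 5 s$ ($V{\left(s \right)} = -2 + \left(s - \left(-5 + s\right)\right) \left(s - 2\right) = -2 + 5 \left(-2 + s\right) = -2 + \left(-10 + 5 s\right) = -12 + 5 s$)
$K{\left(k \right)} = 2 k \left(6 + k\right)$ ($K{\left(k \right)} = \left(6 + k\right) 2 k = 2 k \left(6 + k\right)$)
$f{\left(A,X \right)} = 6 - \frac{5 A}{2}$ ($f{\left(A,X \right)} = - \frac{0 X + \left(-12 + 5 A\right)}{2} = - \frac{0 + \left(-12 + 5 A\right)}{2} = - \frac{-12 + 5 A}{2} = 6 - \frac{5 A}{2}$)
$\left(K{\left(6 \right)} + f{\left(-3,1 \right)}\right)^{2} = \left(2 \cdot 6 \left(6 + 6\right) + \left(6 - - \frac{15}{2}\right)\right)^{2} = \left(2 \cdot 6 \cdot 12 + \left(6 + \frac{15}{2}\right)\right)^{2} = \left(144 + \frac{27}{2}\right)^{2} = \left(\frac{315}{2}\right)^{2} = \frac{99225}{4}$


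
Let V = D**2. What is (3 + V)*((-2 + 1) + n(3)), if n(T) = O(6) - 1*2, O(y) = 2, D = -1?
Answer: -4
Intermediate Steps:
V = 1 (V = (-1)**2 = 1)
n(T) = 0 (n(T) = 2 - 1*2 = 2 - 2 = 0)
(3 + V)*((-2 + 1) + n(3)) = (3 + 1)*((-2 + 1) + 0) = 4*(-1 + 0) = 4*(-1) = -4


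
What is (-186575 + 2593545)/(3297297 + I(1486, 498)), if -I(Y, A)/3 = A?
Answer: 2406970/3295803 ≈ 0.73031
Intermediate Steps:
I(Y, A) = -3*A
(-186575 + 2593545)/(3297297 + I(1486, 498)) = (-186575 + 2593545)/(3297297 - 3*498) = 2406970/(3297297 - 1494) = 2406970/3295803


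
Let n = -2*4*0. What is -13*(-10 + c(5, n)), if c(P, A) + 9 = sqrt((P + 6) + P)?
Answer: 195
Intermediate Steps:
n = 0 (n = -8*0 = 0)
c(P, A) = -9 + sqrt(6 + 2*P) (c(P, A) = -9 + sqrt((P + 6) + P) = -9 + sqrt((6 + P) + P) = -9 + sqrt(6 + 2*P))
-13*(-10 + c(5, n)) = -13*(-10 + (-9 + sqrt(6 + 2*5))) = -13*(-10 + (-9 + sqrt(6 + 10))) = -13*(-10 + (-9 + sqrt(16))) = -13*(-10 + (-9 + 4)) = -13*(-10 - 5) = -13*(-15) = 195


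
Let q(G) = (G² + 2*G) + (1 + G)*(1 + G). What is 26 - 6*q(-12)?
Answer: -1420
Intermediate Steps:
q(G) = G² + (1 + G)² + 2*G (q(G) = (G² + 2*G) + (1 + G)² = G² + (1 + G)² + 2*G)
26 - 6*q(-12) = 26 - 6*(1 + 2*(-12)² + 4*(-12)) = 26 - 6*(1 + 2*144 - 48) = 26 - 6*(1 + 288 - 48) = 26 - 6*241 = 26 - 1446 = -1420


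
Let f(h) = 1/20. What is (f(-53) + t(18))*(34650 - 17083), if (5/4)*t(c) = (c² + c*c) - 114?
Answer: 30022003/4 ≈ 7.5055e+6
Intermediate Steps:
t(c) = -456/5 + 8*c²/5 (t(c) = 4*((c² + c*c) - 114)/5 = 4*((c² + c²) - 114)/5 = 4*(2*c² - 114)/5 = 4*(-114 + 2*c²)/5 = -456/5 + 8*c²/5)
f(h) = 1/20
(f(-53) + t(18))*(34650 - 17083) = (1/20 + (-456/5 + (8/5)*18²))*(34650 - 17083) = (1/20 + (-456/5 + (8/5)*324))*17567 = (1/20 + (-456/5 + 2592/5))*17567 = (1/20 + 2136/5)*17567 = (1709/4)*17567 = 30022003/4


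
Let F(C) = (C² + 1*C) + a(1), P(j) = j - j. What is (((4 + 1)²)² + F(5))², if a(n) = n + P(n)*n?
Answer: 430336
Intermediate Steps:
P(j) = 0
a(n) = n (a(n) = n + 0*n = n + 0 = n)
F(C) = 1 + C + C² (F(C) = (C² + 1*C) + 1 = (C² + C) + 1 = (C + C²) + 1 = 1 + C + C²)
(((4 + 1)²)² + F(5))² = (((4 + 1)²)² + (1 + 5 + 5²))² = ((5²)² + (1 + 5 + 25))² = (25² + 31)² = (625 + 31)² = 656² = 430336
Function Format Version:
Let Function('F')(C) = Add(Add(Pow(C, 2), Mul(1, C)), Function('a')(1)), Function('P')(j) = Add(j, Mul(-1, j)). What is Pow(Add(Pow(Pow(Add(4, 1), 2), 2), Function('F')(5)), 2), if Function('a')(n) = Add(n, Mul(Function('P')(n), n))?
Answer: 430336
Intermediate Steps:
Function('P')(j) = 0
Function('a')(n) = n (Function('a')(n) = Add(n, Mul(0, n)) = Add(n, 0) = n)
Function('F')(C) = Add(1, C, Pow(C, 2)) (Function('F')(C) = Add(Add(Pow(C, 2), Mul(1, C)), 1) = Add(Add(Pow(C, 2), C), 1) = Add(Add(C, Pow(C, 2)), 1) = Add(1, C, Pow(C, 2)))
Pow(Add(Pow(Pow(Add(4, 1), 2), 2), Function('F')(5)), 2) = Pow(Add(Pow(Pow(Add(4, 1), 2), 2), Add(1, 5, Pow(5, 2))), 2) = Pow(Add(Pow(Pow(5, 2), 2), Add(1, 5, 25)), 2) = Pow(Add(Pow(25, 2), 31), 2) = Pow(Add(625, 31), 2) = Pow(656, 2) = 430336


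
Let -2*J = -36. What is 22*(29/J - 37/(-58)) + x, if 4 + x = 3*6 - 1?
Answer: 16307/261 ≈ 62.479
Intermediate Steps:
J = 18 (J = -½*(-36) = 18)
x = 13 (x = -4 + (3*6 - 1) = -4 + (18 - 1) = -4 + 17 = 13)
22*(29/J - 37/(-58)) + x = 22*(29/18 - 37/(-58)) + 13 = 22*(29*(1/18) - 37*(-1/58)) + 13 = 22*(29/18 + 37/58) + 13 = 22*(587/261) + 13 = 12914/261 + 13 = 16307/261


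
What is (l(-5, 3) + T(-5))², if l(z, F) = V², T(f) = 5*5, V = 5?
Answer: 2500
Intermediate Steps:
T(f) = 25
l(z, F) = 25 (l(z, F) = 5² = 25)
(l(-5, 3) + T(-5))² = (25 + 25)² = 50² = 2500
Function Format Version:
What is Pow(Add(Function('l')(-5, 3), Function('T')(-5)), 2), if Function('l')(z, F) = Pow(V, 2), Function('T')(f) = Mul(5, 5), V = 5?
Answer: 2500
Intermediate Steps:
Function('T')(f) = 25
Function('l')(z, F) = 25 (Function('l')(z, F) = Pow(5, 2) = 25)
Pow(Add(Function('l')(-5, 3), Function('T')(-5)), 2) = Pow(Add(25, 25), 2) = Pow(50, 2) = 2500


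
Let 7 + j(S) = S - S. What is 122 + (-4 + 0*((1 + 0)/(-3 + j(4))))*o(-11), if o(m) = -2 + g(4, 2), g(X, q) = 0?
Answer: 130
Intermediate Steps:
j(S) = -7 (j(S) = -7 + (S - S) = -7 + 0 = -7)
o(m) = -2 (o(m) = -2 + 0 = -2)
122 + (-4 + 0*((1 + 0)/(-3 + j(4))))*o(-11) = 122 + (-4 + 0*((1 + 0)/(-3 - 7)))*(-2) = 122 + (-4 + 0*(1/(-10)))*(-2) = 122 + (-4 + 0*(1*(-1/10)))*(-2) = 122 + (-4 + 0*(-1/10))*(-2) = 122 + (-4 + 0)*(-2) = 122 - 4*(-2) = 122 + 8 = 130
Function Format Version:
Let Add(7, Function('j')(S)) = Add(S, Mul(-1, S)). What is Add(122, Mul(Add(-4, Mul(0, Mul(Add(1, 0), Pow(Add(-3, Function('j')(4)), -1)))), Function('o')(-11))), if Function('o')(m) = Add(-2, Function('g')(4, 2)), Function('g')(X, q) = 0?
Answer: 130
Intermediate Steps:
Function('j')(S) = -7 (Function('j')(S) = Add(-7, Add(S, Mul(-1, S))) = Add(-7, 0) = -7)
Function('o')(m) = -2 (Function('o')(m) = Add(-2, 0) = -2)
Add(122, Mul(Add(-4, Mul(0, Mul(Add(1, 0), Pow(Add(-3, Function('j')(4)), -1)))), Function('o')(-11))) = Add(122, Mul(Add(-4, Mul(0, Mul(Add(1, 0), Pow(Add(-3, -7), -1)))), -2)) = Add(122, Mul(Add(-4, Mul(0, Mul(1, Pow(-10, -1)))), -2)) = Add(122, Mul(Add(-4, Mul(0, Mul(1, Rational(-1, 10)))), -2)) = Add(122, Mul(Add(-4, Mul(0, Rational(-1, 10))), -2)) = Add(122, Mul(Add(-4, 0), -2)) = Add(122, Mul(-4, -2)) = Add(122, 8) = 130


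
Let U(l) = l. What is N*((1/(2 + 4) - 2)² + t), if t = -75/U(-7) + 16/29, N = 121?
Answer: 12934295/7308 ≈ 1769.9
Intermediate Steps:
t = 2287/203 (t = -75/(-7) + 16/29 = -75*(-⅐) + 16*(1/29) = 75/7 + 16/29 = 2287/203 ≈ 11.266)
N*((1/(2 + 4) - 2)² + t) = 121*((1/(2 + 4) - 2)² + 2287/203) = 121*((1/6 - 2)² + 2287/203) = 121*((⅙ - 2)² + 2287/203) = 121*((-11/6)² + 2287/203) = 121*(121/36 + 2287/203) = 121*(106895/7308) = 12934295/7308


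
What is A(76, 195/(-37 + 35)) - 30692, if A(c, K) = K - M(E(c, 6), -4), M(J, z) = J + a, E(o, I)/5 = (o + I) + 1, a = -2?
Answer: -62405/2 ≈ -31203.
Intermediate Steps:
E(o, I) = 5 + 5*I + 5*o (E(o, I) = 5*((o + I) + 1) = 5*((I + o) + 1) = 5*(1 + I + o) = 5 + 5*I + 5*o)
M(J, z) = -2 + J (M(J, z) = J - 2 = -2 + J)
A(c, K) = -33 + K - 5*c (A(c, K) = K - (-2 + (5 + 5*6 + 5*c)) = K - (-2 + (5 + 30 + 5*c)) = K - (-2 + (35 + 5*c)) = K - (33 + 5*c) = K + (-33 - 5*c) = -33 + K - 5*c)
A(76, 195/(-37 + 35)) - 30692 = (-33 + 195/(-37 + 35) - 5*76) - 30692 = (-33 + 195/(-2) - 380) - 30692 = (-33 + 195*(-½) - 380) - 30692 = (-33 - 195/2 - 380) - 30692 = -1021/2 - 30692 = -62405/2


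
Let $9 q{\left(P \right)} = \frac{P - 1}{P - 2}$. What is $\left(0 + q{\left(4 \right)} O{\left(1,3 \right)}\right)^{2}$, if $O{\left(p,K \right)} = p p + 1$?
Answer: $\frac{1}{9} \approx 0.11111$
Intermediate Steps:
$O{\left(p,K \right)} = 1 + p^{2}$ ($O{\left(p,K \right)} = p^{2} + 1 = 1 + p^{2}$)
$q{\left(P \right)} = \frac{-1 + P}{9 \left(-2 + P\right)}$ ($q{\left(P \right)} = \frac{\left(P - 1\right) \frac{1}{P - 2}}{9} = \frac{\left(-1 + P\right) \frac{1}{-2 + P}}{9} = \frac{\frac{1}{-2 + P} \left(-1 + P\right)}{9} = \frac{-1 + P}{9 \left(-2 + P\right)}$)
$\left(0 + q{\left(4 \right)} O{\left(1,3 \right)}\right)^{2} = \left(0 + \frac{-1 + 4}{9 \left(-2 + 4\right)} \left(1 + 1^{2}\right)\right)^{2} = \left(0 + \frac{1}{9} \cdot \frac{1}{2} \cdot 3 \left(1 + 1\right)\right)^{2} = \left(0 + \frac{1}{9} \cdot \frac{1}{2} \cdot 3 \cdot 2\right)^{2} = \left(0 + \frac{1}{6} \cdot 2\right)^{2} = \left(0 + \frac{1}{3}\right)^{2} = \left(\frac{1}{3}\right)^{2} = \frac{1}{9}$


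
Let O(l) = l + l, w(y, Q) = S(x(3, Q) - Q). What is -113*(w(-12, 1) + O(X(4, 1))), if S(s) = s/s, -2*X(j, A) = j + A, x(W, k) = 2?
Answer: 452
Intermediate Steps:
X(j, A) = -A/2 - j/2 (X(j, A) = -(j + A)/2 = -(A + j)/2 = -A/2 - j/2)
S(s) = 1
w(y, Q) = 1
O(l) = 2*l
-113*(w(-12, 1) + O(X(4, 1))) = -113*(1 + 2*(-½*1 - ½*4)) = -113*(1 + 2*(-½ - 2)) = -113*(1 + 2*(-5/2)) = -113*(1 - 5) = -113*(-4) = 452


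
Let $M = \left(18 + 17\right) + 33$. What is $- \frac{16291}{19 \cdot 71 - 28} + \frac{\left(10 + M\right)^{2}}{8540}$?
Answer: $- \frac{32772044}{2820335} \approx -11.62$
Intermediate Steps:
$M = 68$ ($M = 35 + 33 = 68$)
$- \frac{16291}{19 \cdot 71 - 28} + \frac{\left(10 + M\right)^{2}}{8540} = - \frac{16291}{19 \cdot 71 - 28} + \frac{\left(10 + 68\right)^{2}}{8540} = - \frac{16291}{1349 - 28} + 78^{2} \cdot \frac{1}{8540} = - \frac{16291}{1321} + 6084 \cdot \frac{1}{8540} = \left(-16291\right) \frac{1}{1321} + \frac{1521}{2135} = - \frac{16291}{1321} + \frac{1521}{2135} = - \frac{32772044}{2820335}$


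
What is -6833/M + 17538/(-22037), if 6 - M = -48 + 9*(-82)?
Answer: -164468917/17453304 ≈ -9.4234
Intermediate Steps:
M = 792 (M = 6 - (-48 + 9*(-82)) = 6 - (-48 - 738) = 6 - 1*(-786) = 6 + 786 = 792)
-6833/M + 17538/(-22037) = -6833/792 + 17538/(-22037) = -6833*1/792 + 17538*(-1/22037) = -6833/792 - 17538/22037 = -164468917/17453304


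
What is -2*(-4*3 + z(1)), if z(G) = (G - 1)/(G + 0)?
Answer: 24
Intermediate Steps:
z(G) = (-1 + G)/G
-2*(-4*3 + z(1)) = -2*(-4*3 + (-1 + 1)/1) = -2*(-12 + 1*0) = -2*(-12 + 0) = -2*(-12) = 24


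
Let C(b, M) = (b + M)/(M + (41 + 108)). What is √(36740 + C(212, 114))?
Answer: √2541354798/263 ≈ 191.68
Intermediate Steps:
C(b, M) = (M + b)/(149 + M) (C(b, M) = (M + b)/(M + 149) = (M + b)/(149 + M))
√(36740 + C(212, 114)) = √(36740 + (114 + 212)/(149 + 114)) = √(36740 + 326/263) = √(9662946/263) = √2541354798/263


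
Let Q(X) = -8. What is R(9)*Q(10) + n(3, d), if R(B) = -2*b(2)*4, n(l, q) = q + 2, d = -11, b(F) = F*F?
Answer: 247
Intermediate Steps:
b(F) = F²
n(l, q) = 2 + q
R(B) = -32 (R(B) = -2*2²*4 = -2*4*4 = -8*4 = -32)
R(9)*Q(10) + n(3, d) = -32*(-8) + (2 - 11) = 256 - 9 = 247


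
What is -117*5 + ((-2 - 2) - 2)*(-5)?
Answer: -555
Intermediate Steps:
-117*5 + ((-2 - 2) - 2)*(-5) = -585 + (-4 - 2)*(-5) = -585 - 6*(-5) = -585 + 30 = -555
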